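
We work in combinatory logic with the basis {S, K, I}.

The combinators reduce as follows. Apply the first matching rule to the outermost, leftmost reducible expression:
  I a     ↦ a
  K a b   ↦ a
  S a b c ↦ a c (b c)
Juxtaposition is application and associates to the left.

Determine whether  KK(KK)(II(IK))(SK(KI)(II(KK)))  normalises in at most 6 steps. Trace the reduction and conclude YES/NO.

  start: KK(KK)(II(IK))(SK(KI)(II(KK)))
  [1] K(II(IK))(SK(KI)(II(KK)))
  [2] II(IK)
  [3] I(IK)
  [4] IK
  [5] K

Answer: YES — reaches normal form K in 5 ≤ 6 steps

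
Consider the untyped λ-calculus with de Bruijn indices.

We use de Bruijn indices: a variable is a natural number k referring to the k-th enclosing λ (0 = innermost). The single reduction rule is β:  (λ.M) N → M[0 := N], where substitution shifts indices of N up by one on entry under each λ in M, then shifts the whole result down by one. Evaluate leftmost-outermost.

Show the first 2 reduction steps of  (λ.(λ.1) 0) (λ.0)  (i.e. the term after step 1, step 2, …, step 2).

  start: (λ.(λ.1) 0) (λ.0)
  [1] (λ.λ.0) (λ.0)
  [2] λ.0

Answer: after 2 steps: λ.0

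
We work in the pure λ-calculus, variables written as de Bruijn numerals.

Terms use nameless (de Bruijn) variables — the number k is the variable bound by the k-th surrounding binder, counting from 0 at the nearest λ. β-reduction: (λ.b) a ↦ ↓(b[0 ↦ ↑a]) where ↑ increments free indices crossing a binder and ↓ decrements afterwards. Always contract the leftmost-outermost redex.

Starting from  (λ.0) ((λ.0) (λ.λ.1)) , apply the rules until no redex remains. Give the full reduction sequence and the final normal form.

Answer: normal form = λ.λ.1  (in 2 steps)

Reduction:
  start: (λ.0) ((λ.0) (λ.λ.1))
  step 1: (λ.0) (λ.λ.1)
  step 2: λ.λ.1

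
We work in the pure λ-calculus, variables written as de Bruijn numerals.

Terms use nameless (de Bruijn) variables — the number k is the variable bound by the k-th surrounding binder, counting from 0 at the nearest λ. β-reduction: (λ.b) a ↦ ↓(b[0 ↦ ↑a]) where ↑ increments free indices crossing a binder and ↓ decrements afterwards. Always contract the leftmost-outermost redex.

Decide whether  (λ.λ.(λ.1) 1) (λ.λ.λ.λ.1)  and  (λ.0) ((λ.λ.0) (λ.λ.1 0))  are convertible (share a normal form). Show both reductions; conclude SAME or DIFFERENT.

Term A:
  start: (λ.λ.(λ.1) 1) (λ.λ.λ.λ.1)
  →1  λ.(λ.1) (λ.λ.λ.λ.1)
  →2  λ.0

Term B:
  start: (λ.0) ((λ.λ.0) (λ.λ.1 0))
  →1  (λ.λ.0) (λ.λ.1 0)
  →2  λ.0

Answer: SAME — A ⇓ λ.0, B ⇓ λ.0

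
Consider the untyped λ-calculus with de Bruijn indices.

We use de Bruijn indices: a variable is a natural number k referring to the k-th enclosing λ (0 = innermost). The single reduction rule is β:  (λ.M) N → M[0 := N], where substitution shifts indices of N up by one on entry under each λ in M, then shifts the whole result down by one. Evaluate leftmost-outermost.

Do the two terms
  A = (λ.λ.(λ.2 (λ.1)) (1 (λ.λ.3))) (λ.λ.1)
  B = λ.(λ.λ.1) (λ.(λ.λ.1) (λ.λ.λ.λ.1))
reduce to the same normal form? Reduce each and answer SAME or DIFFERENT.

Answer: SAME — A ⇓ λ.λ.λ.λ.λ.λ.λ.λ.1, B ⇓ λ.λ.λ.λ.λ.λ.λ.λ.1

Working:
Term A:
  start: (λ.λ.(λ.2 (λ.1)) (1 (λ.λ.3))) (λ.λ.1)
  step 1: λ.(λ.(λ.λ.1) (λ.1)) ((λ.λ.1) (λ.λ.λ.λ.1))
  step 2: λ.(λ.λ.1) (λ.(λ.λ.1) (λ.λ.λ.λ.1))
  step 3: λ.λ.λ.(λ.λ.1) (λ.λ.λ.λ.1)
  step 4: λ.λ.λ.λ.λ.λ.λ.λ.1

Term B:
  start: λ.(λ.λ.1) (λ.(λ.λ.1) (λ.λ.λ.λ.1))
  step 1: λ.λ.λ.(λ.λ.1) (λ.λ.λ.λ.1)
  step 2: λ.λ.λ.λ.λ.λ.λ.λ.1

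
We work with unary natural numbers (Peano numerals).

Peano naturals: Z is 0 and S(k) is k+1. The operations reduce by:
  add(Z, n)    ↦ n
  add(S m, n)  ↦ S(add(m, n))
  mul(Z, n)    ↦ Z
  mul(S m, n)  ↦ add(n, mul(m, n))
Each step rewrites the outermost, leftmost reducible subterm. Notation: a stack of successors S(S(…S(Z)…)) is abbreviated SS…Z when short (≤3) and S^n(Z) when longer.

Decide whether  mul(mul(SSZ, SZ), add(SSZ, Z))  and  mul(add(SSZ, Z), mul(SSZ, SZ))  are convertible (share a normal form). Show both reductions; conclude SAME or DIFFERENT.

Answer: SAME — A ⇓ S^4(Z), B ⇓ S^4(Z)

Derivation:
Term A:
  start: mul(mul(SSZ, SZ), add(SSZ, Z))
  step 1: mul(add(SZ, mul(SZ, SZ)), add(SSZ, Z))
  step 2: mul(S(add(Z, mul(SZ, SZ))), add(SSZ, Z))
  step 3: add(add(SSZ, Z), mul(add(Z, mul(SZ, SZ)), add(SSZ, Z)))
  step 4: add(S(add(SZ, Z)), mul(add(Z, mul(SZ, SZ)), add(SSZ, Z)))
  step 5: S(add(add(SZ, Z), mul(add(Z, mul(SZ, SZ)), add(SSZ, Z))))
  step 6: S(add(S(add(Z, Z)), mul(add(Z, mul(SZ, SZ)), add(SSZ, Z))))
  step 7: S(S(add(add(Z, Z), mul(add(Z, mul(SZ, SZ)), add(SSZ, Z)))))
  step 8: S(S(add(Z, mul(add(Z, mul(SZ, SZ)), add(SSZ, Z)))))
  step 9: S(S(mul(add(Z, mul(SZ, SZ)), add(SSZ, Z))))
  step 10: S(S(mul(mul(SZ, SZ), add(SSZ, Z))))
  step 11: S(S(mul(add(SZ, mul(Z, SZ)), add(SSZ, Z))))
  step 12: S(S(mul(S(add(Z, mul(Z, SZ))), add(SSZ, Z))))
  step 13: S(S(add(add(SSZ, Z), mul(add(Z, mul(Z, SZ)), add(SSZ, Z)))))
  step 14: S(S(add(S(add(SZ, Z)), mul(add(Z, mul(Z, SZ)), add(SSZ, Z)))))
  step 15: S(S(S(add(add(SZ, Z), mul(add(Z, mul(Z, SZ)), add(SSZ, Z))))))
  step 16: S(S(S(add(S(add(Z, Z)), mul(add(Z, mul(Z, SZ)), add(SSZ, Z))))))
  step 17: S(S(S(S(add(add(Z, Z), mul(add(Z, mul(Z, SZ)), add(SSZ, Z)))))))
  step 18: S(S(S(S(add(Z, mul(add(Z, mul(Z, SZ)), add(SSZ, Z)))))))
  step 19: S(S(S(S(mul(add(Z, mul(Z, SZ)), add(SSZ, Z))))))
  step 20: S(S(S(S(mul(mul(Z, SZ), add(SSZ, Z))))))
  step 21: S(S(S(S(mul(Z, add(SSZ, Z))))))
  step 22: S^4(Z)

Term B:
  start: mul(add(SSZ, Z), mul(SSZ, SZ))
  step 1: mul(S(add(SZ, Z)), mul(SSZ, SZ))
  step 2: add(mul(SSZ, SZ), mul(add(SZ, Z), mul(SSZ, SZ)))
  step 3: add(add(SZ, mul(SZ, SZ)), mul(add(SZ, Z), mul(SSZ, SZ)))
  step 4: add(S(add(Z, mul(SZ, SZ))), mul(add(SZ, Z), mul(SSZ, SZ)))
  step 5: S(add(add(Z, mul(SZ, SZ)), mul(add(SZ, Z), mul(SSZ, SZ))))
  step 6: S(add(mul(SZ, SZ), mul(add(SZ, Z), mul(SSZ, SZ))))
  step 7: S(add(add(SZ, mul(Z, SZ)), mul(add(SZ, Z), mul(SSZ, SZ))))
  step 8: S(add(S(add(Z, mul(Z, SZ))), mul(add(SZ, Z), mul(SSZ, SZ))))
  step 9: S(S(add(add(Z, mul(Z, SZ)), mul(add(SZ, Z), mul(SSZ, SZ)))))
  step 10: S(S(add(mul(Z, SZ), mul(add(SZ, Z), mul(SSZ, SZ)))))
  step 11: S(S(add(Z, mul(add(SZ, Z), mul(SSZ, SZ)))))
  step 12: S(S(mul(add(SZ, Z), mul(SSZ, SZ))))
  step 13: S(S(mul(S(add(Z, Z)), mul(SSZ, SZ))))
  step 14: S(S(add(mul(SSZ, SZ), mul(add(Z, Z), mul(SSZ, SZ)))))
  step 15: S(S(add(add(SZ, mul(SZ, SZ)), mul(add(Z, Z), mul(SSZ, SZ)))))
  step 16: S(S(add(S(add(Z, mul(SZ, SZ))), mul(add(Z, Z), mul(SSZ, SZ)))))
  step 17: S(S(S(add(add(Z, mul(SZ, SZ)), mul(add(Z, Z), mul(SSZ, SZ))))))
  step 18: S(S(S(add(mul(SZ, SZ), mul(add(Z, Z), mul(SSZ, SZ))))))
  step 19: S(S(S(add(add(SZ, mul(Z, SZ)), mul(add(Z, Z), mul(SSZ, SZ))))))
  step 20: S(S(S(add(S(add(Z, mul(Z, SZ))), mul(add(Z, Z), mul(SSZ, SZ))))))
  step 21: S(S(S(S(add(add(Z, mul(Z, SZ)), mul(add(Z, Z), mul(SSZ, SZ)))))))
  step 22: S(S(S(S(add(mul(Z, SZ), mul(add(Z, Z), mul(SSZ, SZ)))))))
  step 23: S(S(S(S(add(Z, mul(add(Z, Z), mul(SSZ, SZ)))))))
  step 24: S(S(S(S(mul(add(Z, Z), mul(SSZ, SZ))))))
  step 25: S(S(S(S(mul(Z, mul(SSZ, SZ))))))
  step 26: S^4(Z)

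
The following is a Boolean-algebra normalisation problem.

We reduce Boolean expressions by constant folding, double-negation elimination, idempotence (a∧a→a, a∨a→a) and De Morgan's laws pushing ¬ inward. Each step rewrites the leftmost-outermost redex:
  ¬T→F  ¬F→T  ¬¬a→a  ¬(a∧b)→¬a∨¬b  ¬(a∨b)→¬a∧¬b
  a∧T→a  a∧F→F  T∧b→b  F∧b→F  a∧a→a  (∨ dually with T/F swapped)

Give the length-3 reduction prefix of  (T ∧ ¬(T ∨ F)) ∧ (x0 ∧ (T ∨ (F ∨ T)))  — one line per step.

Answer: after 3 steps: (F ∧ ¬F) ∧ (x0 ∧ (T ∨ (F ∨ T)))

Derivation:
  start: (T ∧ ¬(T ∨ F)) ∧ (x0 ∧ (T ∨ (F ∨ T)))
  step 1: ¬(T ∨ F) ∧ (x0 ∧ (T ∨ (F ∨ T)))
  step 2: (¬T ∧ ¬F) ∧ (x0 ∧ (T ∨ (F ∨ T)))
  step 3: (F ∧ ¬F) ∧ (x0 ∧ (T ∨ (F ∨ T)))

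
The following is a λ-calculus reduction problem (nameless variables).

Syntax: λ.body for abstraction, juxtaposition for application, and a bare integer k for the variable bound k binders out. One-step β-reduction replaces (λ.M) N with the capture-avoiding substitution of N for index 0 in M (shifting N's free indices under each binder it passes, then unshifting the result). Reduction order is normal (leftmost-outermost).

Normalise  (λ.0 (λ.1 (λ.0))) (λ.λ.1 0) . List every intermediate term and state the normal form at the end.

  start: (λ.0 (λ.1 (λ.0))) (λ.λ.1 0)
  step 1: (λ.λ.1 0) (λ.(λ.λ.1 0) (λ.0))
  step 2: λ.(λ.(λ.λ.1 0) (λ.0)) 0
  step 3: λ.(λ.λ.1 0) (λ.0)
  step 4: λ.λ.(λ.0) 0
  step 5: λ.λ.0

Answer: normal form = λ.λ.0  (in 5 steps)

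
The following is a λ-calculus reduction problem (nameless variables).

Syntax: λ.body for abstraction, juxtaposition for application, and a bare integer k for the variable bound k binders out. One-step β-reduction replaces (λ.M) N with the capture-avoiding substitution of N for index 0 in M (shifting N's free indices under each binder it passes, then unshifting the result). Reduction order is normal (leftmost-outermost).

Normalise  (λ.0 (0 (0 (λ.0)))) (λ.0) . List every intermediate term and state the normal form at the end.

  start: (λ.0 (0 (0 (λ.0)))) (λ.0)
  step 1: (λ.0) ((λ.0) ((λ.0) (λ.0)))
  step 2: (λ.0) ((λ.0) (λ.0))
  step 3: (λ.0) (λ.0)
  step 4: λ.0

Answer: normal form = λ.0  (in 4 steps)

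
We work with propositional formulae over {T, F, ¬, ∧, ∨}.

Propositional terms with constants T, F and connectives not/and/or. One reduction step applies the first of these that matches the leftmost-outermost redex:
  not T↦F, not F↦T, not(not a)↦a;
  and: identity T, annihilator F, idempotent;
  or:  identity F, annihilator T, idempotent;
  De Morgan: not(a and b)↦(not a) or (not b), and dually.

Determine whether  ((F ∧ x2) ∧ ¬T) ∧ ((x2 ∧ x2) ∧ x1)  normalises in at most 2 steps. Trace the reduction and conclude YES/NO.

  start: ((F ∧ x2) ∧ ¬T) ∧ ((x2 ∧ x2) ∧ x1)
  [1] (F ∧ ¬T) ∧ ((x2 ∧ x2) ∧ x1)
  [2] F ∧ ((x2 ∧ x2) ∧ x1)

Answer: NO — after 2 steps the term is F ∧ ((x2 ∧ x2) ∧ x1), not yet normal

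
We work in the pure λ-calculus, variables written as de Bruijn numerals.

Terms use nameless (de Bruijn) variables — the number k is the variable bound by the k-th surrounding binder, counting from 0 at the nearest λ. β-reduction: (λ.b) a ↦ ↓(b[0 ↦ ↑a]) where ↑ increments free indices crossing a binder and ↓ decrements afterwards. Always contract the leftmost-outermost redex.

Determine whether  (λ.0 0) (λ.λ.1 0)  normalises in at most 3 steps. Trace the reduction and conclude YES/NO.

Answer: YES — reaches normal form λ.λ.1 0 in 3 ≤ 3 steps

Derivation:
  start: (λ.0 0) (λ.λ.1 0)
  →1  (λ.λ.1 0) (λ.λ.1 0)
  →2  λ.(λ.λ.1 0) 0
  →3  λ.λ.1 0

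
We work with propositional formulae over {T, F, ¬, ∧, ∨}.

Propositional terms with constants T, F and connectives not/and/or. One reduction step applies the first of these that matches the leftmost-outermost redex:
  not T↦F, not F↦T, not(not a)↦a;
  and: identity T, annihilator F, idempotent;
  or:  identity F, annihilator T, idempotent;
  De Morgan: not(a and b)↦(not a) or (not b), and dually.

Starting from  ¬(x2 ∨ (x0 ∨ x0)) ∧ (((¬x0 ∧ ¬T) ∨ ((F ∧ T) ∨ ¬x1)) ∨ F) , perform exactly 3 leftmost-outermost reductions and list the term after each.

Answer: after 3 steps: (¬x2 ∧ ¬x0) ∧ (((¬x0 ∧ ¬T) ∨ ((F ∧ T) ∨ ¬x1)) ∨ F)

Reduction:
  start: ¬(x2 ∨ (x0 ∨ x0)) ∧ (((¬x0 ∧ ¬T) ∨ ((F ∧ T) ∨ ¬x1)) ∨ F)
  [1] (¬x2 ∧ ¬(x0 ∨ x0)) ∧ (((¬x0 ∧ ¬T) ∨ ((F ∧ T) ∨ ¬x1)) ∨ F)
  [2] (¬x2 ∧ (¬x0 ∧ ¬x0)) ∧ (((¬x0 ∧ ¬T) ∨ ((F ∧ T) ∨ ¬x1)) ∨ F)
  [3] (¬x2 ∧ ¬x0) ∧ (((¬x0 ∧ ¬T) ∨ ((F ∧ T) ∨ ¬x1)) ∨ F)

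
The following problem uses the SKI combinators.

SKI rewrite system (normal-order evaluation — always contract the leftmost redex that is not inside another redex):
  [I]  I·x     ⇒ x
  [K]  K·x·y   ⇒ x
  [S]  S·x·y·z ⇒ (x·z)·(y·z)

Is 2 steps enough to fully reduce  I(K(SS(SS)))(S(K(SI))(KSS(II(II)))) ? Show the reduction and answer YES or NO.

Answer: YES — reaches normal form SS(SS) in 2 ≤ 2 steps

Derivation:
  start: I(K(SS(SS)))(S(K(SI))(KSS(II(II))))
  [1] K(SS(SS))(S(K(SI))(KSS(II(II))))
  [2] SS(SS)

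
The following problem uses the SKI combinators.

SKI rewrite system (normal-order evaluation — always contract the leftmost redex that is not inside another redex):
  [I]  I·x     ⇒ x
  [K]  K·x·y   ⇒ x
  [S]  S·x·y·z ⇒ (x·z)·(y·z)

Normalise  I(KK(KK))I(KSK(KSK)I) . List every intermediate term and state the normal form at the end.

Answer: normal form = I  (in 3 steps)

Reduction:
  start: I(KK(KK))I(KSK(KSK)I)
  →1  KK(KK)I(KSK(KSK)I)
  →2  KI(KSK(KSK)I)
  →3  I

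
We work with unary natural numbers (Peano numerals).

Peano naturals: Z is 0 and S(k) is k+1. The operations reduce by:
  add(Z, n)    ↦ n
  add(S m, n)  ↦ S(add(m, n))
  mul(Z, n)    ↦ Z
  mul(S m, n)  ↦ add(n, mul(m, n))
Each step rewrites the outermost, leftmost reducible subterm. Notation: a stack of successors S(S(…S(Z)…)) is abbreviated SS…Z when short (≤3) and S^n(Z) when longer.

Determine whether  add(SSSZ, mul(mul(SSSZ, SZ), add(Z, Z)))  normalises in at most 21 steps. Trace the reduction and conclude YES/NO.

Answer: NO — after 21 steps the term is S(S(S(mul(add(Z, mul(Z, SZ)), add(Z, Z))))), not yet normal

Derivation:
  start: add(SSSZ, mul(mul(SSSZ, SZ), add(Z, Z)))
  [1] S(add(SSZ, mul(mul(SSSZ, SZ), add(Z, Z))))
  [2] S(S(add(SZ, mul(mul(SSSZ, SZ), add(Z, Z)))))
  [3] S(S(S(add(Z, mul(mul(SSSZ, SZ), add(Z, Z))))))
  [4] S(S(S(mul(mul(SSSZ, SZ), add(Z, Z)))))
  [5] S(S(S(mul(add(SZ, mul(SSZ, SZ)), add(Z, Z)))))
  [6] S(S(S(mul(S(add(Z, mul(SSZ, SZ))), add(Z, Z)))))
  [7] S(S(S(add(add(Z, Z), mul(add(Z, mul(SSZ, SZ)), add(Z, Z))))))
  [8] S(S(S(add(Z, mul(add(Z, mul(SSZ, SZ)), add(Z, Z))))))
  [9] S(S(S(mul(add(Z, mul(SSZ, SZ)), add(Z, Z)))))
  [10] S(S(S(mul(mul(SSZ, SZ), add(Z, Z)))))
  [11] S(S(S(mul(add(SZ, mul(SZ, SZ)), add(Z, Z)))))
  [12] S(S(S(mul(S(add(Z, mul(SZ, SZ))), add(Z, Z)))))
  [13] S(S(S(add(add(Z, Z), mul(add(Z, mul(SZ, SZ)), add(Z, Z))))))
  [14] S(S(S(add(Z, mul(add(Z, mul(SZ, SZ)), add(Z, Z))))))
  [15] S(S(S(mul(add(Z, mul(SZ, SZ)), add(Z, Z)))))
  [16] S(S(S(mul(mul(SZ, SZ), add(Z, Z)))))
  [17] S(S(S(mul(add(SZ, mul(Z, SZ)), add(Z, Z)))))
  [18] S(S(S(mul(S(add(Z, mul(Z, SZ))), add(Z, Z)))))
  [19] S(S(S(add(add(Z, Z), mul(add(Z, mul(Z, SZ)), add(Z, Z))))))
  [20] S(S(S(add(Z, mul(add(Z, mul(Z, SZ)), add(Z, Z))))))
  [21] S(S(S(mul(add(Z, mul(Z, SZ)), add(Z, Z)))))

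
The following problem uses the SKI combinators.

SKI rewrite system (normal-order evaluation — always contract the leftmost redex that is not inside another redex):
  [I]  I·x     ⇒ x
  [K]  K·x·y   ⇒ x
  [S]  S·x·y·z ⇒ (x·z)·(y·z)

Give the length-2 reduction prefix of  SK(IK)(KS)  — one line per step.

  start: SK(IK)(KS)
  →1  K(KS)(IK(KS))
  →2  KS

Answer: after 2 steps: KS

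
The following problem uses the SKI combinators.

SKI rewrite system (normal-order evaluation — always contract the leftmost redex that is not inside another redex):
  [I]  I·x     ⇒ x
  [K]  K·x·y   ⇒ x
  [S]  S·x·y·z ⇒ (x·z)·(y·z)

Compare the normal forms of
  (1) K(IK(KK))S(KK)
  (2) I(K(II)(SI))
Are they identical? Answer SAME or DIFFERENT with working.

Term A:
  start: K(IK(KK))S(KK)
  step 1: IK(KK)(KK)
  step 2: K(KK)(KK)
  step 3: KK

Term B:
  start: I(K(II)(SI))
  step 1: K(II)(SI)
  step 2: II
  step 3: I

Answer: DIFFERENT — A ⇓ KK, B ⇓ I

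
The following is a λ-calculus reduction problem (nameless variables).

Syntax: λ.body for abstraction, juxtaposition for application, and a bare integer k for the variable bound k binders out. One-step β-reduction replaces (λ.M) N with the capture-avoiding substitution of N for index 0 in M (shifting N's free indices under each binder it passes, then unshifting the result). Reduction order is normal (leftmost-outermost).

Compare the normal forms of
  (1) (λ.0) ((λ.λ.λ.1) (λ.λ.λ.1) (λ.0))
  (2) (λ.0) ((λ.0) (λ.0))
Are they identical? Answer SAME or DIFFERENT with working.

Answer: DIFFERENT — A ⇓ λ.λ.0, B ⇓ λ.0

Reduction:
Term A:
  start: (λ.0) ((λ.λ.λ.1) (λ.λ.λ.1) (λ.0))
  →1  (λ.λ.λ.1) (λ.λ.λ.1) (λ.0)
  →2  (λ.λ.1) (λ.0)
  →3  λ.λ.0

Term B:
  start: (λ.0) ((λ.0) (λ.0))
  →1  (λ.0) (λ.0)
  →2  λ.0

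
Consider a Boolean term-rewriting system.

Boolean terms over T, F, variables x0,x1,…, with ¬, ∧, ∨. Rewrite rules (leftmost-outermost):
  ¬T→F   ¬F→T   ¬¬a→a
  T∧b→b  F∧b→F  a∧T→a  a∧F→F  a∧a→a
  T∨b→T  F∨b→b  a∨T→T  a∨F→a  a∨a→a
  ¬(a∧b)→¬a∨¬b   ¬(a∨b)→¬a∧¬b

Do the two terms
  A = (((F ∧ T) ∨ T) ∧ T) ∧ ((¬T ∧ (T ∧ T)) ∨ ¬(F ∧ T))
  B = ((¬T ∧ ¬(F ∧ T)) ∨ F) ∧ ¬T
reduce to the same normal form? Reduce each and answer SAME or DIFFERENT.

Term A:
  start: (((F ∧ T) ∨ T) ∧ T) ∧ ((¬T ∧ (T ∧ T)) ∨ ¬(F ∧ T))
  step 1: ((F ∧ T) ∨ T) ∧ ((¬T ∧ (T ∧ T)) ∨ ¬(F ∧ T))
  step 2: T ∧ ((¬T ∧ (T ∧ T)) ∨ ¬(F ∧ T))
  step 3: (¬T ∧ (T ∧ T)) ∨ ¬(F ∧ T)
  step 4: (F ∧ (T ∧ T)) ∨ ¬(F ∧ T)
  step 5: F ∨ ¬(F ∧ T)
  step 6: ¬(F ∧ T)
  step 7: ¬F ∨ ¬T
  step 8: T ∨ ¬T
  step 9: T

Term B:
  start: ((¬T ∧ ¬(F ∧ T)) ∨ F) ∧ ¬T
  step 1: (¬T ∧ ¬(F ∧ T)) ∧ ¬T
  step 2: (F ∧ ¬(F ∧ T)) ∧ ¬T
  step 3: F ∧ ¬T
  step 4: F

Answer: DIFFERENT — A ⇓ T, B ⇓ F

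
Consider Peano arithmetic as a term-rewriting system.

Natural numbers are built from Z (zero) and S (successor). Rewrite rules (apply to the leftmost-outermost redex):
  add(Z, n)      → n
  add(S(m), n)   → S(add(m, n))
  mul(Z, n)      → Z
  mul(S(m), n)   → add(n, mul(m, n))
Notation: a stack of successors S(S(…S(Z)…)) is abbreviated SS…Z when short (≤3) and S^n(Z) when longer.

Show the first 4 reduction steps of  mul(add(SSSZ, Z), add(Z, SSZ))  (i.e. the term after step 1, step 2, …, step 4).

Answer: after 4 steps: S(add(SZ, mul(add(SSZ, Z), add(Z, SSZ))))

Reduction:
  start: mul(add(SSSZ, Z), add(Z, SSZ))
  →1  mul(S(add(SSZ, Z)), add(Z, SSZ))
  →2  add(add(Z, SSZ), mul(add(SSZ, Z), add(Z, SSZ)))
  →3  add(SSZ, mul(add(SSZ, Z), add(Z, SSZ)))
  →4  S(add(SZ, mul(add(SSZ, Z), add(Z, SSZ))))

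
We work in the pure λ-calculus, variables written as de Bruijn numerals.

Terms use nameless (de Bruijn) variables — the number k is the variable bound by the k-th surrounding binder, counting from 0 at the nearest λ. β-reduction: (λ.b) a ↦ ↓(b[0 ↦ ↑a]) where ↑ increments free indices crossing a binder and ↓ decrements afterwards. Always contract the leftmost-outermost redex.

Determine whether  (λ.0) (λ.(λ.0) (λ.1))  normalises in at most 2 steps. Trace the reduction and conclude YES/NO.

  start: (λ.0) (λ.(λ.0) (λ.1))
  step 1: λ.(λ.0) (λ.1)
  step 2: λ.λ.1

Answer: YES — reaches normal form λ.λ.1 in 2 ≤ 2 steps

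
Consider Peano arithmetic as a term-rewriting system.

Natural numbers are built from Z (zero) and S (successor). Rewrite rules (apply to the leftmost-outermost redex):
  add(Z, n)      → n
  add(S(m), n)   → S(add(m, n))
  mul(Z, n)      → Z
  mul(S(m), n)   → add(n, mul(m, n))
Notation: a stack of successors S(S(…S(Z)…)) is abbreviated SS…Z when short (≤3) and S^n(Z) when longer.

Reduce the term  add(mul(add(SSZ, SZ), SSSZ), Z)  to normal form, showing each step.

  start: add(mul(add(SSZ, SZ), SSSZ), Z)
  [1] add(mul(S(add(SZ, SZ)), SSSZ), Z)
  [2] add(add(SSSZ, mul(add(SZ, SZ), SSSZ)), Z)
  [3] add(S(add(SSZ, mul(add(SZ, SZ), SSSZ))), Z)
  [4] S(add(add(SSZ, mul(add(SZ, SZ), SSSZ)), Z))
  [5] S(add(S(add(SZ, mul(add(SZ, SZ), SSSZ))), Z))
  [6] S(S(add(add(SZ, mul(add(SZ, SZ), SSSZ)), Z)))
  [7] S(S(add(S(add(Z, mul(add(SZ, SZ), SSSZ))), Z)))
  [8] S(S(S(add(add(Z, mul(add(SZ, SZ), SSSZ)), Z))))
  [9] S(S(S(add(mul(add(SZ, SZ), SSSZ), Z))))
  [10] S(S(S(add(mul(S(add(Z, SZ)), SSSZ), Z))))
  [11] S(S(S(add(add(SSSZ, mul(add(Z, SZ), SSSZ)), Z))))
  [12] S(S(S(add(S(add(SSZ, mul(add(Z, SZ), SSSZ))), Z))))
  [13] S(S(S(S(add(add(SSZ, mul(add(Z, SZ), SSSZ)), Z)))))
  [14] S(S(S(S(add(S(add(SZ, mul(add(Z, SZ), SSSZ))), Z)))))
  [15] S(S(S(S(S(add(add(SZ, mul(add(Z, SZ), SSSZ)), Z))))))
  [16] S(S(S(S(S(add(S(add(Z, mul(add(Z, SZ), SSSZ))), Z))))))
  [17] S(S(S(S(S(S(add(add(Z, mul(add(Z, SZ), SSSZ)), Z)))))))
  [18] S(S(S(S(S(S(add(mul(add(Z, SZ), SSSZ), Z)))))))
  [19] S(S(S(S(S(S(add(mul(SZ, SSSZ), Z)))))))
  [20] S(S(S(S(S(S(add(add(SSSZ, mul(Z, SSSZ)), Z)))))))
  [21] S(S(S(S(S(S(add(S(add(SSZ, mul(Z, SSSZ))), Z)))))))
  [22] S(S(S(S(S(S(S(add(add(SSZ, mul(Z, SSSZ)), Z))))))))
  [23] S(S(S(S(S(S(S(add(S(add(SZ, mul(Z, SSSZ))), Z))))))))
  [24] S(S(S(S(S(S(S(S(add(add(SZ, mul(Z, SSSZ)), Z)))))))))
  [25] S(S(S(S(S(S(S(S(add(S(add(Z, mul(Z, SSSZ))), Z)))))))))
  [26] S(S(S(S(S(S(S(S(S(add(add(Z, mul(Z, SSSZ)), Z))))))))))
  [27] S(S(S(S(S(S(S(S(S(add(mul(Z, SSSZ), Z))))))))))
  [28] S(S(S(S(S(S(S(S(S(add(Z, Z))))))))))
  [29] S^9(Z)

Answer: normal form = S^9(Z)  (in 29 steps)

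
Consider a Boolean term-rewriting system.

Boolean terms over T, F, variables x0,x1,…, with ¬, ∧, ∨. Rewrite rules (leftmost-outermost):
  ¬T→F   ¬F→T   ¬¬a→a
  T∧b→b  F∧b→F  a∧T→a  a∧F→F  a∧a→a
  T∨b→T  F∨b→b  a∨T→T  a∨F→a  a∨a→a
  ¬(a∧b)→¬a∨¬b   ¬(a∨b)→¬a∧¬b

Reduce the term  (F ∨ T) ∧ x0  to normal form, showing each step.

  start: (F ∨ T) ∧ x0
  step 1: T ∧ x0
  step 2: x0

Answer: normal form = x0  (in 2 steps)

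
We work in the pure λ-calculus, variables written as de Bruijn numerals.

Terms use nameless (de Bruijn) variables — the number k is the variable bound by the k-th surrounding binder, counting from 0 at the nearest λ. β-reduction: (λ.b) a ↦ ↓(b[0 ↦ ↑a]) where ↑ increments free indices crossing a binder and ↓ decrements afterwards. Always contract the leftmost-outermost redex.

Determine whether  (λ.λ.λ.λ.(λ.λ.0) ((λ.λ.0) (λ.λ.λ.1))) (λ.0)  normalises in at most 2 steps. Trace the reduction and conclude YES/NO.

Answer: YES — reaches normal form λ.λ.λ.λ.0 in 2 ≤ 2 steps

Reduction:
  start: (λ.λ.λ.λ.(λ.λ.0) ((λ.λ.0) (λ.λ.λ.1))) (λ.0)
  [1] λ.λ.λ.(λ.λ.0) ((λ.λ.0) (λ.λ.λ.1))
  [2] λ.λ.λ.λ.0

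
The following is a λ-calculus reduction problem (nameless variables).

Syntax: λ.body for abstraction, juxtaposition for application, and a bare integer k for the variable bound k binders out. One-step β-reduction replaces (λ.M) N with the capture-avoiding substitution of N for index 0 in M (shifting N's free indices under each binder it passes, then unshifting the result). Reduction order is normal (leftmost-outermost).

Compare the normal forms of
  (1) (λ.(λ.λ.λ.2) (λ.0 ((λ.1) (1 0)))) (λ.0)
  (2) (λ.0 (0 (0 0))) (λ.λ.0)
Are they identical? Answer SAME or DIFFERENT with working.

Answer: DIFFERENT — A ⇓ λ.λ.λ.0 0, B ⇓ λ.0

Working:
Term A:
  start: (λ.(λ.λ.λ.2) (λ.0 ((λ.1) (1 0)))) (λ.0)
  [1] (λ.λ.λ.2) (λ.0 ((λ.1) ((λ.0) 0)))
  [2] λ.λ.λ.0 ((λ.1) ((λ.0) 0))
  [3] λ.λ.λ.0 0

Term B:
  start: (λ.0 (0 (0 0))) (λ.λ.0)
  [1] (λ.λ.0) ((λ.λ.0) ((λ.λ.0) (λ.λ.0)))
  [2] λ.0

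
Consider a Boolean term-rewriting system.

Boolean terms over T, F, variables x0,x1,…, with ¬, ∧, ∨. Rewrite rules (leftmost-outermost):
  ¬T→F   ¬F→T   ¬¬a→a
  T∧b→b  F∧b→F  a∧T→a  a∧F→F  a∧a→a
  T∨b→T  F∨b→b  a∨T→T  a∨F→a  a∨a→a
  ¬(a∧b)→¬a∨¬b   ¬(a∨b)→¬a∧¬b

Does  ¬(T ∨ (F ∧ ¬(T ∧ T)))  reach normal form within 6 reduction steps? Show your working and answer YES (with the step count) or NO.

  start: ¬(T ∨ (F ∧ ¬(T ∧ T)))
  step 1: ¬T ∧ ¬(F ∧ ¬(T ∧ T))
  step 2: F ∧ ¬(F ∧ ¬(T ∧ T))
  step 3: F

Answer: YES — reaches normal form F in 3 ≤ 6 steps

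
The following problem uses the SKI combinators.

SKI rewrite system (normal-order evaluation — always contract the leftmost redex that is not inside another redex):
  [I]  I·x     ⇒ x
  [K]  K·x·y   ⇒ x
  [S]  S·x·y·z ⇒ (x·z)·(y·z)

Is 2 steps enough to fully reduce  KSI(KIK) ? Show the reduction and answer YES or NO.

Answer: YES — reaches normal form SI in 2 ≤ 2 steps

Derivation:
  start: KSI(KIK)
  →1  S(KIK)
  →2  SI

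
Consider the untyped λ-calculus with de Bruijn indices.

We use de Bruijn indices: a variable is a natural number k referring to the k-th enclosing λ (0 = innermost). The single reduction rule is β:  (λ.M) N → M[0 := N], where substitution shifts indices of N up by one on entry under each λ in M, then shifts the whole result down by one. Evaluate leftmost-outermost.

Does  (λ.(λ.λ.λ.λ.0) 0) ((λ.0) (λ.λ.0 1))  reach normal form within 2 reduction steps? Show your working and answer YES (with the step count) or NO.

  start: (λ.(λ.λ.λ.λ.0) 0) ((λ.0) (λ.λ.0 1))
  step 1: (λ.λ.λ.λ.0) ((λ.0) (λ.λ.0 1))
  step 2: λ.λ.λ.0

Answer: YES — reaches normal form λ.λ.λ.0 in 2 ≤ 2 steps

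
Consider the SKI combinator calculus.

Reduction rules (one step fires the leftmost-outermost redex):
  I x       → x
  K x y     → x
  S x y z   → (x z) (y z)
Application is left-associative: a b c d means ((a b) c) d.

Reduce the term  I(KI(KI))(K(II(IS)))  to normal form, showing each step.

  start: I(KI(KI))(K(II(IS)))
  →1  KI(KI)(K(II(IS)))
  →2  I(K(II(IS)))
  →3  K(II(IS))
  →4  K(I(IS))
  →5  K(IS)
  →6  KS

Answer: normal form = KS  (in 6 steps)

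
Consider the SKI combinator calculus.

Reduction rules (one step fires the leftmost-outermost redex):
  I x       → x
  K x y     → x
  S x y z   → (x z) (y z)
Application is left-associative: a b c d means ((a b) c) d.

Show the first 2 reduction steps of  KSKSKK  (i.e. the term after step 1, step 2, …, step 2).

Answer: after 2 steps: SK(KK)

Reduction:
  start: KSKSKK
  step 1: SSKK
  step 2: SK(KK)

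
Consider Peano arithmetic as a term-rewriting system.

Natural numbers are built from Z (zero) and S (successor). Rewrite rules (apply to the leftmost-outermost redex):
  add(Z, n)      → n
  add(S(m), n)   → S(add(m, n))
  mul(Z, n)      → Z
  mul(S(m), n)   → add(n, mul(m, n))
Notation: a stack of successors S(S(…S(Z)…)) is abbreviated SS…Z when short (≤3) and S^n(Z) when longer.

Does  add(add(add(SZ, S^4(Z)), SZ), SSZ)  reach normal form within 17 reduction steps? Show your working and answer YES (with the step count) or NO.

  start: add(add(add(SZ, S^4(Z)), SZ), SSZ)
  →1  add(add(S(add(Z, S^4(Z))), SZ), SSZ)
  →2  add(S(add(add(Z, S^4(Z)), SZ)), SSZ)
  →3  S(add(add(add(Z, S^4(Z)), SZ), SSZ))
  →4  S(add(add(S^4(Z), SZ), SSZ))
  →5  S(add(S(add(SSSZ, SZ)), SSZ))
  →6  S(S(add(add(SSSZ, SZ), SSZ)))
  →7  S(S(add(S(add(SSZ, SZ)), SSZ)))
  →8  S(S(S(add(add(SSZ, SZ), SSZ))))
  →9  S(S(S(add(S(add(SZ, SZ)), SSZ))))
  →10  S(S(S(S(add(add(SZ, SZ), SSZ)))))
  →11  S(S(S(S(add(S(add(Z, SZ)), SSZ)))))
  →12  S(S(S(S(S(add(add(Z, SZ), SSZ))))))
  →13  S(S(S(S(S(add(SZ, SSZ))))))
  →14  S(S(S(S(S(S(add(Z, SSZ)))))))
  →15  S^8(Z)

Answer: YES — reaches normal form S^8(Z) in 15 ≤ 17 steps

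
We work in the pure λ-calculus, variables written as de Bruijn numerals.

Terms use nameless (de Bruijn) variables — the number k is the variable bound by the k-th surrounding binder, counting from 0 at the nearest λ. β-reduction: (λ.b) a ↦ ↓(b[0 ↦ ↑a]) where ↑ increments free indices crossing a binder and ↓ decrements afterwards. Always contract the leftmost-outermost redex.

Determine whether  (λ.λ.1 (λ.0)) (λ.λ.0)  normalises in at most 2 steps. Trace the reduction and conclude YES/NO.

  start: (λ.λ.1 (λ.0)) (λ.λ.0)
  →1  λ.(λ.λ.0) (λ.0)
  →2  λ.λ.0

Answer: YES — reaches normal form λ.λ.0 in 2 ≤ 2 steps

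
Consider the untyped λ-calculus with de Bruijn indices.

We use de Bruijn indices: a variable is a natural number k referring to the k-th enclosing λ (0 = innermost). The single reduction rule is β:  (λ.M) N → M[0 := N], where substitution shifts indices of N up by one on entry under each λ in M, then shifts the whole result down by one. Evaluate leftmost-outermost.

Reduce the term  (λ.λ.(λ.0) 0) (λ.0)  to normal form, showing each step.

Answer: normal form = λ.0  (in 2 steps)

Derivation:
  start: (λ.λ.(λ.0) 0) (λ.0)
  →1  λ.(λ.0) 0
  →2  λ.0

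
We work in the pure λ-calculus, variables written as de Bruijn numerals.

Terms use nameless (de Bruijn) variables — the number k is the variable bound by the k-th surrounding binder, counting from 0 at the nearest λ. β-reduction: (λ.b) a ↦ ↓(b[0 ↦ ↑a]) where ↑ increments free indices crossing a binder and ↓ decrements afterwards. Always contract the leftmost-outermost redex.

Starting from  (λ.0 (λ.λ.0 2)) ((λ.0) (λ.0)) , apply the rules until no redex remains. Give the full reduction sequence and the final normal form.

Answer: normal form = λ.λ.0 (λ.0)  (in 4 steps)

Reduction:
  start: (λ.0 (λ.λ.0 2)) ((λ.0) (λ.0))
  step 1: (λ.0) (λ.0) (λ.λ.0 ((λ.0) (λ.0)))
  step 2: (λ.0) (λ.λ.0 ((λ.0) (λ.0)))
  step 3: λ.λ.0 ((λ.0) (λ.0))
  step 4: λ.λ.0 (λ.0)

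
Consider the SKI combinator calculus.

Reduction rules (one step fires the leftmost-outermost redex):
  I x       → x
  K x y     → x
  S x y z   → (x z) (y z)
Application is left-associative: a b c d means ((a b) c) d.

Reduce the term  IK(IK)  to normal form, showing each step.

  start: IK(IK)
  →1  K(IK)
  →2  KK

Answer: normal form = KK  (in 2 steps)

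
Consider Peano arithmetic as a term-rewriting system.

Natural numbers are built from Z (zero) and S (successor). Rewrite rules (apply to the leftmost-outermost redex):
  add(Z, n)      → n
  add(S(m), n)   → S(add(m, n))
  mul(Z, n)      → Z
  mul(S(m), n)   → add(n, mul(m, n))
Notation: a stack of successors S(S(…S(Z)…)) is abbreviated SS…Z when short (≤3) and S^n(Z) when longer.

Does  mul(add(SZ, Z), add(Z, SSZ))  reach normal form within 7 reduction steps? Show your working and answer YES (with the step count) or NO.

Answer: NO — after 7 steps the term is S(S(mul(Z, add(Z, SSZ)))), not yet normal

Derivation:
  start: mul(add(SZ, Z), add(Z, SSZ))
  [1] mul(S(add(Z, Z)), add(Z, SSZ))
  [2] add(add(Z, SSZ), mul(add(Z, Z), add(Z, SSZ)))
  [3] add(SSZ, mul(add(Z, Z), add(Z, SSZ)))
  [4] S(add(SZ, mul(add(Z, Z), add(Z, SSZ))))
  [5] S(S(add(Z, mul(add(Z, Z), add(Z, SSZ)))))
  [6] S(S(mul(add(Z, Z), add(Z, SSZ))))
  [7] S(S(mul(Z, add(Z, SSZ))))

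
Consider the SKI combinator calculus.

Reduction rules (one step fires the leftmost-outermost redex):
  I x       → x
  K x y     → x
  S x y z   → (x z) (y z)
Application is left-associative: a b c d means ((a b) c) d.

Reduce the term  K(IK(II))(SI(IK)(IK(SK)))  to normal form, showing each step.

  start: K(IK(II))(SI(IK)(IK(SK)))
  step 1: IK(II)
  step 2: K(II)
  step 3: KI

Answer: normal form = KI  (in 3 steps)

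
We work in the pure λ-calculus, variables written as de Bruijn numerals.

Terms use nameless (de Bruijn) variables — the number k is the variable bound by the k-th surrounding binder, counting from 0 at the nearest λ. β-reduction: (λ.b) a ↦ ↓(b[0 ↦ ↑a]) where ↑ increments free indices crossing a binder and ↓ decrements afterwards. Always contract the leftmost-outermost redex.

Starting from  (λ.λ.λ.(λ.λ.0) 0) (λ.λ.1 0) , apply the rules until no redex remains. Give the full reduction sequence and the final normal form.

Answer: normal form = λ.λ.λ.0  (in 2 steps)

Working:
  start: (λ.λ.λ.(λ.λ.0) 0) (λ.λ.1 0)
  step 1: λ.λ.(λ.λ.0) 0
  step 2: λ.λ.λ.0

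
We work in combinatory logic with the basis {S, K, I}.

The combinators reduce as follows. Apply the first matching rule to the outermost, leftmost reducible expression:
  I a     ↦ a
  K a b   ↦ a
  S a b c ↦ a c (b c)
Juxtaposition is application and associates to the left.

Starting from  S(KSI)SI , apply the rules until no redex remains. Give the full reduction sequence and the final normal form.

Answer: normal form = SI(SI)  (in 2 steps)

Working:
  start: S(KSI)SI
  [1] KSII(SI)
  [2] SI(SI)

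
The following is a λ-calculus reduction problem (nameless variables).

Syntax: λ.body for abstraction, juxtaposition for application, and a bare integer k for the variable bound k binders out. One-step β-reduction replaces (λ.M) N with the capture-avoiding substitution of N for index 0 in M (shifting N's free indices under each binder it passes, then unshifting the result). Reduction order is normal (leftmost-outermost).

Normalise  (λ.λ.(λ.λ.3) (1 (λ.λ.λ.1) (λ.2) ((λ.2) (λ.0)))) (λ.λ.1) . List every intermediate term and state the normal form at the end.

Answer: normal form = λ.λ.λ.λ.1  (in 2 steps)

Reduction:
  start: (λ.λ.(λ.λ.3) (1 (λ.λ.λ.1) (λ.2) ((λ.2) (λ.0)))) (λ.λ.1)
  →1  λ.(λ.λ.λ.λ.1) ((λ.λ.1) (λ.λ.λ.1) (λ.λ.λ.1) ((λ.λ.λ.1) (λ.0)))
  →2  λ.λ.λ.λ.1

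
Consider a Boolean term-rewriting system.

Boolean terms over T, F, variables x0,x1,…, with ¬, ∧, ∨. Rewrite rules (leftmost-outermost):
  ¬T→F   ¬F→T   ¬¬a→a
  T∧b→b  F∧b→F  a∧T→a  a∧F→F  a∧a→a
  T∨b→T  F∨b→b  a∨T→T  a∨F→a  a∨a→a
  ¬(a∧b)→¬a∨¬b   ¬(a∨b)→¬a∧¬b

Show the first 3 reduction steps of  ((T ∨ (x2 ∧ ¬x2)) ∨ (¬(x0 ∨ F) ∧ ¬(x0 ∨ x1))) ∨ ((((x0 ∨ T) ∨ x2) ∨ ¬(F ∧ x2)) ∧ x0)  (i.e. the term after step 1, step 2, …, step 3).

Answer: after 3 steps: T

Working:
  start: ((T ∨ (x2 ∧ ¬x2)) ∨ (¬(x0 ∨ F) ∧ ¬(x0 ∨ x1))) ∨ ((((x0 ∨ T) ∨ x2) ∨ ¬(F ∧ x2)) ∧ x0)
  →1  (T ∨ (¬(x0 ∨ F) ∧ ¬(x0 ∨ x1))) ∨ ((((x0 ∨ T) ∨ x2) ∨ ¬(F ∧ x2)) ∧ x0)
  →2  T ∨ ((((x0 ∨ T) ∨ x2) ∨ ¬(F ∧ x2)) ∧ x0)
  →3  T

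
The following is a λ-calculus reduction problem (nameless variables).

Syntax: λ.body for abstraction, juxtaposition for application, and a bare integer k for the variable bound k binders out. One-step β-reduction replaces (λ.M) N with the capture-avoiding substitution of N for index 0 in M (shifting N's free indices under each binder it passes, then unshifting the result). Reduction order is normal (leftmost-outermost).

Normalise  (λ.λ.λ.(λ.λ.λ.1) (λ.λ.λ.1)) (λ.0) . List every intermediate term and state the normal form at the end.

Answer: normal form = λ.λ.λ.λ.1  (in 2 steps)

Derivation:
  start: (λ.λ.λ.(λ.λ.λ.1) (λ.λ.λ.1)) (λ.0)
  step 1: λ.λ.(λ.λ.λ.1) (λ.λ.λ.1)
  step 2: λ.λ.λ.λ.1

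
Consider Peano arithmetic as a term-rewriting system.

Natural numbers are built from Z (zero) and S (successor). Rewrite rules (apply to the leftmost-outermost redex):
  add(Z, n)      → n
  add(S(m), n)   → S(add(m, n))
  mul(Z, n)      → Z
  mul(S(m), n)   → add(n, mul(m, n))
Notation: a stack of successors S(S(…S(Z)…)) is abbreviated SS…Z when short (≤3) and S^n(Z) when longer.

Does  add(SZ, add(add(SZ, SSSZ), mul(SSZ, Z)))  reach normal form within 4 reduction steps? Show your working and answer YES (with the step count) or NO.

  start: add(SZ, add(add(SZ, SSSZ), mul(SSZ, Z)))
  →1  S(add(Z, add(add(SZ, SSSZ), mul(SSZ, Z))))
  →2  S(add(add(SZ, SSSZ), mul(SSZ, Z)))
  →3  S(add(S(add(Z, SSSZ)), mul(SSZ, Z)))
  →4  S(S(add(add(Z, SSSZ), mul(SSZ, Z))))

Answer: NO — after 4 steps the term is S(S(add(add(Z, SSSZ), mul(SSZ, Z)))), not yet normal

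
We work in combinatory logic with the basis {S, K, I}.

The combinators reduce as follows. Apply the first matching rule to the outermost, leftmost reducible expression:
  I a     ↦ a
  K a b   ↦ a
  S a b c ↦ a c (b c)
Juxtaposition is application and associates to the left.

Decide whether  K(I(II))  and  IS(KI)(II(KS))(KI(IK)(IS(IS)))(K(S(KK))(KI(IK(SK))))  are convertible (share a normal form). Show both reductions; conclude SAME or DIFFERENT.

Answer: DIFFERENT — A ⇓ KI, B ⇓ S(S(KK))

Reduction:
Term A:
  start: K(I(II))
  step 1: K(II)
  step 2: KI

Term B:
  start: IS(KI)(II(KS))(KI(IK)(IS(IS)))(K(S(KK))(KI(IK(SK))))
  step 1: S(KI)(II(KS))(KI(IK)(IS(IS)))(K(S(KK))(KI(IK(SK))))
  step 2: KI(KI(IK)(IS(IS)))(II(KS)(KI(IK)(IS(IS))))(K(S(KK))(KI(IK(SK))))
  step 3: I(II(KS)(KI(IK)(IS(IS))))(K(S(KK))(KI(IK(SK))))
  step 4: II(KS)(KI(IK)(IS(IS)))(K(S(KK))(KI(IK(SK))))
  step 5: I(KS)(KI(IK)(IS(IS)))(K(S(KK))(KI(IK(SK))))
  step 6: KS(KI(IK)(IS(IS)))(K(S(KK))(KI(IK(SK))))
  step 7: S(K(S(KK))(KI(IK(SK))))
  step 8: S(S(KK))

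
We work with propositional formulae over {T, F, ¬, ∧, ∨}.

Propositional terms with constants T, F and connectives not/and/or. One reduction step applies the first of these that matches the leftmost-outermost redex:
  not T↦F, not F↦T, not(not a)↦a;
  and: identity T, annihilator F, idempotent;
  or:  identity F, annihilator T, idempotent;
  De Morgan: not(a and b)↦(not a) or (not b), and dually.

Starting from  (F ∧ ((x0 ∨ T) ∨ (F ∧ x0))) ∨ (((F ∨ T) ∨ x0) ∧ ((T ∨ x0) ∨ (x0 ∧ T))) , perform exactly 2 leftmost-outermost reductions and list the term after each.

Answer: after 2 steps: ((F ∨ T) ∨ x0) ∧ ((T ∨ x0) ∨ (x0 ∧ T))

Reduction:
  start: (F ∧ ((x0 ∨ T) ∨ (F ∧ x0))) ∨ (((F ∨ T) ∨ x0) ∧ ((T ∨ x0) ∨ (x0 ∧ T)))
  [1] F ∨ (((F ∨ T) ∨ x0) ∧ ((T ∨ x0) ∨ (x0 ∧ T)))
  [2] ((F ∨ T) ∨ x0) ∧ ((T ∨ x0) ∨ (x0 ∧ T))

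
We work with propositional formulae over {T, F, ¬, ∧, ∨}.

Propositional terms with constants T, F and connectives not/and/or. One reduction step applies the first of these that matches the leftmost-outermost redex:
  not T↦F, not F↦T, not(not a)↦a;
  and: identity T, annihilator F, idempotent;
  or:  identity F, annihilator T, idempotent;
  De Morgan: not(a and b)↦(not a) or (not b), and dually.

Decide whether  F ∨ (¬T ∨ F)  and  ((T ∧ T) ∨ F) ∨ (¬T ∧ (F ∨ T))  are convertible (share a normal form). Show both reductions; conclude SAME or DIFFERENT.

Answer: DIFFERENT — A ⇓ F, B ⇓ T

Reduction:
Term A:
  start: F ∨ (¬T ∨ F)
  [1] ¬T ∨ F
  [2] ¬T
  [3] F

Term B:
  start: ((T ∧ T) ∨ F) ∨ (¬T ∧ (F ∨ T))
  [1] (T ∧ T) ∨ (¬T ∧ (F ∨ T))
  [2] T ∨ (¬T ∧ (F ∨ T))
  [3] T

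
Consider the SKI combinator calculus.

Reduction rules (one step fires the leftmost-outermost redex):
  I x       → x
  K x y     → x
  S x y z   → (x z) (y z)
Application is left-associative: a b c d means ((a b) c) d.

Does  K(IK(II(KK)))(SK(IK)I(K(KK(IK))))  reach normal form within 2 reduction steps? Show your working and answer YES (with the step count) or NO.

Answer: NO — after 2 steps the term is K(II(KK)), not yet normal

Working:
  start: K(IK(II(KK)))(SK(IK)I(K(KK(IK))))
  [1] IK(II(KK))
  [2] K(II(KK))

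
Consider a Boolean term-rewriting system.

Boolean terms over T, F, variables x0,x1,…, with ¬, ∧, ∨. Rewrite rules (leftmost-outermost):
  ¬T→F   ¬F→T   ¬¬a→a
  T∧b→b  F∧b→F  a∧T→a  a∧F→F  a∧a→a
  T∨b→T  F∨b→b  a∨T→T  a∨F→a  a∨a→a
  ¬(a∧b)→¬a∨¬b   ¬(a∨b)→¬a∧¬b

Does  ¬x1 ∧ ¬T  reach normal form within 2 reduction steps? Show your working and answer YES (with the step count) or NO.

Answer: YES — reaches normal form F in 2 ≤ 2 steps

Working:
  start: ¬x1 ∧ ¬T
  step 1: ¬x1 ∧ F
  step 2: F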